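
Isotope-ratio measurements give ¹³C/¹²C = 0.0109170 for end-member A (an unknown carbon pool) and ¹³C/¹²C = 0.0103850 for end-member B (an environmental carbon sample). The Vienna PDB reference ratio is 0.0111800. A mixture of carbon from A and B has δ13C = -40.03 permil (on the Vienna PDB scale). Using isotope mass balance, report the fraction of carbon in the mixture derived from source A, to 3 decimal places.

0.653

δ_A = (0.0109170/0.0111800 − 1)×1000 = (0.976476 − 1)×1000 = -23.524 permil
δ_B = (0.0103850/0.0111800 − 1)×1000 = (0.928891 − 1)×1000 = -71.109 permil
f_A = (δ_mix − δ_B)/(δ_A − δ_B) = (-40.03 − (-71.109))/(-23.524 − (-71.109))
f_A = 31.079 / 47.585 = 0.6531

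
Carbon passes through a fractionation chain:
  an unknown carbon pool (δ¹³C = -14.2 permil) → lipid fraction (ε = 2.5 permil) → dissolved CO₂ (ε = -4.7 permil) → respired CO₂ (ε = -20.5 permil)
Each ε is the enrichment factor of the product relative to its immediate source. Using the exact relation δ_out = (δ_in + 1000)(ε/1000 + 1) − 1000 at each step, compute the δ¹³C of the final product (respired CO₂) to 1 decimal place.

-36.5 permil

step 1: δ = (-14.20 + 1000)·(2.5/1000 + 1) − 1000 = -11.74 permil
step 2: δ = (-11.74 + 1000)·(-4.7/1000 + 1) − 1000 = -16.38 permil
step 3: δ = (-16.38 + 1000)·(-20.5/1000 + 1) − 1000 = -36.54 permil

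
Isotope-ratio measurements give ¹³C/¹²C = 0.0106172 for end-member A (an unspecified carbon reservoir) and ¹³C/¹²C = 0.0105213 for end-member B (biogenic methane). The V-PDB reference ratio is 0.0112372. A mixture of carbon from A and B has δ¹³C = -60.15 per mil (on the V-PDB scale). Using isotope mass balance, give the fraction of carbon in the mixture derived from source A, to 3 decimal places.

0.417

δ_A = (0.0106172/0.0112372 − 1)×1000 = (0.944826 − 1)×1000 = -55.174 per mil
δ_B = (0.0105213/0.0112372 − 1)×1000 = (0.936292 − 1)×1000 = -63.708 per mil
f_A = (δ_mix − δ_B)/(δ_A − δ_B) = (-60.15 − (-63.708))/(-55.174 − (-63.708))
f_A = 3.558 / 8.534 = 0.4169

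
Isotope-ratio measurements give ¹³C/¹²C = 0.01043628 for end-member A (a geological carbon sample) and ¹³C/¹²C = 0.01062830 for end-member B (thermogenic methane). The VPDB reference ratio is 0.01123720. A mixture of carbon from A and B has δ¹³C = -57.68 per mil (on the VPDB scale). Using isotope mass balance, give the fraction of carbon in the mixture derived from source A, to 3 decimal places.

0.204

δ_A = (0.01043628/0.01123720 − 1)×1000 = (0.928726 − 1)×1000 = -71.274 per mil
δ_B = (0.01062830/0.01123720 − 1)×1000 = (0.945814 − 1)×1000 = -54.186 per mil
f_A = (δ_mix − δ_B)/(δ_A − δ_B) = (-57.68 − (-54.186))/(-71.274 − (-54.186))
f_A = -3.494 / -17.088 = 0.2045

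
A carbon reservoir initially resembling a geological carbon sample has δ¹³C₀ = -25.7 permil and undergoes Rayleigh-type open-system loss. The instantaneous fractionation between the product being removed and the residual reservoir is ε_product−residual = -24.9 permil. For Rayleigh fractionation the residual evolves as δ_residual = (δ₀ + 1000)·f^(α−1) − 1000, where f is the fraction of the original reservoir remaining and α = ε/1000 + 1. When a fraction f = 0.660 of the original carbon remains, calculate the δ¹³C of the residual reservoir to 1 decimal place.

-15.6 permil

Rayleigh residual: δ_res = (δ₀ + 1000)·f^(α−1) − 1000
α = ε/1000 + 1 = 0.97510, so α − 1 = -0.02490
f^(α−1) = 0.660^(-0.02490) = 1.010400
δ_res = (-25.7 + 1000) × 1.010400 − 1000 = 984.433 − 1000 = -15.57 permil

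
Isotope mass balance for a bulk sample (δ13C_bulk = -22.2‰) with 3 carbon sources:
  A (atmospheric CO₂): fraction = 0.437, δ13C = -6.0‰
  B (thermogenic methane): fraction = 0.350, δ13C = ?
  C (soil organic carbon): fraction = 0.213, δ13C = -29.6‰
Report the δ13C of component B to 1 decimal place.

-37.9‰

Isotope mass balance: δ_bulk = Σ fᵢ·δᵢ.
-22.2 = 0.437×(-6.0) + 0.350×δ_B + 0.213×(-29.6)
0.350·δ_B = -22.2 − (-8.927) = -13.273
δ_B = -13.273 / 0.350 = -37.92‰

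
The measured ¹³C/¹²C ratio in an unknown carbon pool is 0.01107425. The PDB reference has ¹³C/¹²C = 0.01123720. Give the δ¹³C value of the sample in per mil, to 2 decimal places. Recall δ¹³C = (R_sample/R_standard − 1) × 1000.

-14.50 per mil

δ¹³C = (R_sample / R_standard − 1) × 1000
R_sample / R_standard = 0.01107425 / 0.01123720 = 0.985499
δ¹³C = (0.985499 − 1) × 1000 = -14.501 per mil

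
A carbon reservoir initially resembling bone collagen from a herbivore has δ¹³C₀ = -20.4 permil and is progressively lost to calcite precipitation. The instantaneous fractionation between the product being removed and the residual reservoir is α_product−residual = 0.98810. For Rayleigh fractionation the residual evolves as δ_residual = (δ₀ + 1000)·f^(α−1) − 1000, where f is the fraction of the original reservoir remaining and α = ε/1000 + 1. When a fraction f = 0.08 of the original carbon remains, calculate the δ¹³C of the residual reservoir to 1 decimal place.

9.5 permil

Rayleigh residual: δ_res = (δ₀ + 1000)·f^(α−1) − 1000
α − 1 = -0.01190
f^(α−1) = 0.08^(-0.01190) = 1.030512
δ_res = (-20.4 + 1000) × 1.030512 − 1000 = 1009.490 − 1000 = 9.49 permil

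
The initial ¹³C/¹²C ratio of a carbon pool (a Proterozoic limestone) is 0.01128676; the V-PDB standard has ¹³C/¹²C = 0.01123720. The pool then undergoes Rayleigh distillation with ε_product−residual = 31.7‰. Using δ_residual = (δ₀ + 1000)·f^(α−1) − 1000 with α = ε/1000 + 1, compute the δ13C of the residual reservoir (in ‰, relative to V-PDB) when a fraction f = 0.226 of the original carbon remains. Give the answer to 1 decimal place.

δ₀ = (0.01128676/0.01123720 − 1)×1000 = (1.004410 − 1)×1000 = 4.410‰
α − 1 = ε/1000 = 0.0317
f^(α−1) = 0.226^(0.0317) = 0.953949
δ_res = (4.410 + 1000) × 0.953949 − 1000 = 958.156 − 1000 = -41.84‰

-41.8‰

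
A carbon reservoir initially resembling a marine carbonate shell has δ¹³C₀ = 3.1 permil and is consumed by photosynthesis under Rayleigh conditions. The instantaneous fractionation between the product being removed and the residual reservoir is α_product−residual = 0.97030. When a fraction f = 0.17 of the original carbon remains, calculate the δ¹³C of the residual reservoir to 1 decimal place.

Rayleigh residual: δ_res = (δ₀ + 1000)·f^(α−1) − 1000
α − 1 = -0.02970
f^(α−1) = 0.17^(-0.02970) = 1.054037
δ_res = (3.1 + 1000) × 1.054037 − 1000 = 1057.304 − 1000 = 57.30 permil

57.3 permil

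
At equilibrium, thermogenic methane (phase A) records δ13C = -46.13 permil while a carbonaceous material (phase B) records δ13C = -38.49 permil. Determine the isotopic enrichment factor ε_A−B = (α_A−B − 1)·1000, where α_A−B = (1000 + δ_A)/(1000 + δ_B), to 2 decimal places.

α_A−B = (1000 + -46.13) / (1000 + -38.49) = 953.87 / 961.51 = 0.992054
ε_A−B = (0.992054 − 1) × 1000 = -7.946 permil
(The approximation ε ≈ δ_A − δ_B would give -7.64 permil.)

-7.95 permil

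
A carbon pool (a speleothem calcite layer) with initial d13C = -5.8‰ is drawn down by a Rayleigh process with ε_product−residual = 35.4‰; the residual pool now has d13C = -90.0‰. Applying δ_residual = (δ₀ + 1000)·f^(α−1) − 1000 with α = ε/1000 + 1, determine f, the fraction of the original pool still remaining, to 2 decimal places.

0.08

α − 1 = ε/1000 = 0.0354
(δ_res + 1000)/(δ₀ + 1000) = (-90.0 + 1000)/(-5.8 + 1000) = 910.0/994.2 = 0.915309
f = 0.915309^(1/0.0354) = exp(ln(0.915309)/0.0354) = exp(-0.08849/0.0354)
f = exp(-2.4998) = 0.0821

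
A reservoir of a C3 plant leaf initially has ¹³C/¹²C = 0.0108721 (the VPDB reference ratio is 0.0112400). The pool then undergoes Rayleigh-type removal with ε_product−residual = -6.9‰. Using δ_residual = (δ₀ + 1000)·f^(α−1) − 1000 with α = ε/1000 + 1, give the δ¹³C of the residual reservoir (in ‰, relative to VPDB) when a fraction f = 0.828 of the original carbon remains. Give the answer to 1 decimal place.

-31.5‰

δ₀ = (0.0108721/0.0112400 − 1)×1000 = (0.967269 − 1)×1000 = -32.731‰
α − 1 = ε/1000 = -0.0069
f^(α−1) = 0.828^(-0.0069) = 1.001303
δ_res = (-32.731 + 1000) × 1.001303 − 1000 = 968.529 − 1000 = -31.47‰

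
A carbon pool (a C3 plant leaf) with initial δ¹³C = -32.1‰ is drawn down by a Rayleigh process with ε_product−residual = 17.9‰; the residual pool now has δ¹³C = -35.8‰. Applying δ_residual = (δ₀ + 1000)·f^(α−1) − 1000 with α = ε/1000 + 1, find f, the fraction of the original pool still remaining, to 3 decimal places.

0.807

α − 1 = ε/1000 = 0.0179
(δ_res + 1000)/(δ₀ + 1000) = (-35.8 + 1000)/(-32.1 + 1000) = 964.2/967.9 = 0.996177
f = 0.996177^(1/0.0179) = exp(ln(0.996177)/0.0179) = exp(-0.00383/0.0179)
f = exp(-0.2140) = 0.8074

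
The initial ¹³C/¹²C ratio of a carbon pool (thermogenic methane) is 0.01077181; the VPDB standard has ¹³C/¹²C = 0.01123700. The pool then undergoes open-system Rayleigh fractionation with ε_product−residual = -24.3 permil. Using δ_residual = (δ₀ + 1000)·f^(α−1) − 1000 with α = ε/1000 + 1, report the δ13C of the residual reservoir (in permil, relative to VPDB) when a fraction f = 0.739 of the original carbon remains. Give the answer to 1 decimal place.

-34.3 permil

δ₀ = (0.01077181/0.01123700 − 1)×1000 = (0.958602 − 1)×1000 = -41.398 permil
α − 1 = ε/1000 = -0.0243
f^(α−1) = 0.739^(-0.0243) = 1.007377
δ_res = (-41.398 + 1000) × 1.007377 − 1000 = 965.673 − 1000 = -34.33 permil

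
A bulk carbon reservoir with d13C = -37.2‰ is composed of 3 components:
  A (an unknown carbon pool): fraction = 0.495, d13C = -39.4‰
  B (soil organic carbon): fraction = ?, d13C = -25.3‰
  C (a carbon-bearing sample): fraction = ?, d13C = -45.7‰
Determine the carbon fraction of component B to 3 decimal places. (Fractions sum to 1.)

Let f_B and f_C be the unknown fractions; fractions sum to 1 so f_B + f_C = 0.505.
Mass balance: Σ fᵢ·δᵢ = δ_bulk ⇒ f_B·(-25.3) + f_C·(-45.7) = -37.2 − (-19.503) = -17.697
Substitute f_C = 0.505 − f_B:
f_B·(-25.3 − -45.7) = -17.697 − 0.505×(-45.7) = 5.381
f_B = 5.381 / 20.4 = 0.2638

0.264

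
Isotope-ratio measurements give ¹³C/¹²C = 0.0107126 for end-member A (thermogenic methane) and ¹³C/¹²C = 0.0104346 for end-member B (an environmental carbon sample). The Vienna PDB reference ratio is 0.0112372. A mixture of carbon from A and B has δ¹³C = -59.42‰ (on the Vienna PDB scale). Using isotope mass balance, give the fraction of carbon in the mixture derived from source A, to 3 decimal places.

0.485

δ_A = (0.0107126/0.0112372 − 1)×1000 = (0.953316 − 1)×1000 = -46.684‰
δ_B = (0.0104346/0.0112372 − 1)×1000 = (0.928577 − 1)×1000 = -71.423‰
f_A = (δ_mix − δ_B)/(δ_A − δ_B) = (-59.42 − (-71.423))/(-46.684 − (-71.423))
f_A = 12.003 / 24.739 = 0.4852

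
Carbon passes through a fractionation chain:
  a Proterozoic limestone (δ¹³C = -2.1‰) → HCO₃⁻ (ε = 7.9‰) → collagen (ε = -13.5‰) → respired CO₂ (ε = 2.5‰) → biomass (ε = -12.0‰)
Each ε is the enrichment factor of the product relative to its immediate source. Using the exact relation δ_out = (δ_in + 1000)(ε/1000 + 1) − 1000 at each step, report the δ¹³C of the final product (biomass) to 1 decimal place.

-17.3‰

step 1: δ = (-2.10 + 1000)·(7.9/1000 + 1) − 1000 = 5.78‰
step 2: δ = (5.78 + 1000)·(-13.5/1000 + 1) − 1000 = -7.79‰
step 3: δ = (-7.79 + 1000)·(2.5/1000 + 1) − 1000 = -5.31‰
step 4: δ = (-5.31 + 1000)·(-12.0/1000 + 1) − 1000 = -17.25‰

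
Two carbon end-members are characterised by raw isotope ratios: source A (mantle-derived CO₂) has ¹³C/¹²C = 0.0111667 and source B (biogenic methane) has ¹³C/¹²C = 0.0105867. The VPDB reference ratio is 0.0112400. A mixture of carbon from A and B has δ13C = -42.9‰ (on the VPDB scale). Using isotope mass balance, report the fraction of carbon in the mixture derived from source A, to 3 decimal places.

0.295

δ_A = (0.0111667/0.0112400 − 1)×1000 = (0.993479 − 1)×1000 = -6.521‰
δ_B = (0.0105867/0.0112400 − 1)×1000 = (0.941877 − 1)×1000 = -58.123‰
f_A = (δ_mix − δ_B)/(δ_A − δ_B) = (-42.9 − (-58.123))/(-6.521 − (-58.123))
f_A = 15.223 / 51.601 = 0.2950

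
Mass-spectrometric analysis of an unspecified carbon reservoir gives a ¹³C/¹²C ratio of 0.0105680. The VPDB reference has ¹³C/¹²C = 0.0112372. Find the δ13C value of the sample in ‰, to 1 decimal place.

δ13C = (R_sample / R_standard − 1) × 1000
R_sample / R_standard = 0.0105680 / 0.0112372 = 0.940448
δ13C = (0.940448 − 1) × 1000 = -59.55‰

-59.6‰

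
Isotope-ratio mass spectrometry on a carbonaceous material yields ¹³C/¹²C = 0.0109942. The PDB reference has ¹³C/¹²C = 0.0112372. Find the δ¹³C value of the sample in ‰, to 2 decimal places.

-21.62‰

δ¹³C = (R_sample / R_standard − 1) × 1000
R_sample / R_standard = 0.0109942 / 0.0112372 = 0.978375
δ¹³C = (0.978375 − 1) × 1000 = -21.625‰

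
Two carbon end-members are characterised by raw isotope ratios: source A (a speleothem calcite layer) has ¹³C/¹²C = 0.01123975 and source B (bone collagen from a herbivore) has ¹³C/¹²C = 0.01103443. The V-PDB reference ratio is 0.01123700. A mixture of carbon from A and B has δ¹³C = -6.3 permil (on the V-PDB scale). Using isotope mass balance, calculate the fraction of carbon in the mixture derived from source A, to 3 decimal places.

0.642

δ_A = (0.01123975/0.01123700 − 1)×1000 = (1.000245 − 1)×1000 = 0.245 permil
δ_B = (0.01103443/0.01123700 − 1)×1000 = (0.981973 − 1)×1000 = -18.027 permil
f_A = (δ_mix − δ_B)/(δ_A − δ_B) = (-6.3 − (-18.027))/(0.245 − (-18.027))
f_A = 11.727 / 18.272 = 0.6418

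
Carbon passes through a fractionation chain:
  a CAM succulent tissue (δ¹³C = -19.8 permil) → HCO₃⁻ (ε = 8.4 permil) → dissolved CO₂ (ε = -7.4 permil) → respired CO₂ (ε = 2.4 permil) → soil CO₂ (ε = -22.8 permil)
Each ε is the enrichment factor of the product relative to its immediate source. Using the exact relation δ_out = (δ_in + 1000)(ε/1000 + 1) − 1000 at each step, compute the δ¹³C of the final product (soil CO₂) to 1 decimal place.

step 1: δ = (-19.80 + 1000)·(8.4/1000 + 1) − 1000 = -11.57 permil
step 2: δ = (-11.57 + 1000)·(-7.4/1000 + 1) − 1000 = -18.88 permil
step 3: δ = (-18.88 + 1000)·(2.4/1000 + 1) − 1000 = -16.53 permil
step 4: δ = (-16.53 + 1000)·(-22.8/1000 + 1) − 1000 = -38.95 permil

-38.9 permil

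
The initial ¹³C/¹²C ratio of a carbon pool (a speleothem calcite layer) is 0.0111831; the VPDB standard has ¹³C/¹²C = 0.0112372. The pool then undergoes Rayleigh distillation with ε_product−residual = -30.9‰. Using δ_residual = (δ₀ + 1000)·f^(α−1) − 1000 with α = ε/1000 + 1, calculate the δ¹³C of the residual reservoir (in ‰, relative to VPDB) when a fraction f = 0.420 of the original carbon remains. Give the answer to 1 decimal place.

δ₀ = (0.0111831/0.0112372 − 1)×1000 = (0.995186 − 1)×1000 = -4.814‰
α − 1 = ε/1000 = -0.0309
f^(α−1) = 0.420^(-0.0309) = 1.027168
δ_res = (-4.814 + 1000) × 1.027168 − 1000 = 1022.223 − 1000 = 22.22‰

22.2‰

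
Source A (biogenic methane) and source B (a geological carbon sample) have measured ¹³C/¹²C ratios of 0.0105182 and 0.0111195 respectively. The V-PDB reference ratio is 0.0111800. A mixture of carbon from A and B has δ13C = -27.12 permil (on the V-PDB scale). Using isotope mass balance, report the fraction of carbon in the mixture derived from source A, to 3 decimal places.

0.404

δ_A = (0.0105182/0.0111800 − 1)×1000 = (0.940805 − 1)×1000 = -59.195 permil
δ_B = (0.0111195/0.0111800 − 1)×1000 = (0.994589 − 1)×1000 = -5.411 permil
f_A = (δ_mix − δ_B)/(δ_A − δ_B) = (-27.12 − (-5.411))/(-59.195 − (-5.411))
f_A = -21.709 / -53.784 = 0.4036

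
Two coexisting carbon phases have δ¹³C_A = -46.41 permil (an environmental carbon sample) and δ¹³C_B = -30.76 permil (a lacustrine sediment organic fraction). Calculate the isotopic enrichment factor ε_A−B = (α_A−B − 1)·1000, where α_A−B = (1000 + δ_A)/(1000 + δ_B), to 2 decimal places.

α_A−B = (1000 + -46.41) / (1000 + -30.76) = 953.59 / 969.24 = 0.983853
ε_A−B = (0.983853 − 1) × 1000 = -16.147 permil
(The approximation ε ≈ δ_A − δ_B would give -15.65 permil.)

-16.15 permil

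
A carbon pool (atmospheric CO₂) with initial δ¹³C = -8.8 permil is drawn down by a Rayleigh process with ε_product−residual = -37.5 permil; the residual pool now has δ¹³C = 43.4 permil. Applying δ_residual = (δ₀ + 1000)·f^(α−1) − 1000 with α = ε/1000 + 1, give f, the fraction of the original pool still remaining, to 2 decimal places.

0.25

α − 1 = ε/1000 = -0.0375
(δ_res + 1000)/(δ₀ + 1000) = (43.4 + 1000)/(-8.8 + 1000) = 1043.4/991.2 = 1.052663
f = 1.052663^(1/-0.0375) = exp(ln(1.052663)/-0.0375) = exp(0.05132/-0.0375)
f = exp(-1.3686) = 0.2545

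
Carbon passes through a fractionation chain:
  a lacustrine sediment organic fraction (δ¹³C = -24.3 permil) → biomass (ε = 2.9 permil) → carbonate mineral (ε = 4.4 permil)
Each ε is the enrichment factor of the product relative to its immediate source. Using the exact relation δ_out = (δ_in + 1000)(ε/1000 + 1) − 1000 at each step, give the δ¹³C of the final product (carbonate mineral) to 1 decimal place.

-17.2 permil

step 1: δ = (-24.30 + 1000)·(2.9/1000 + 1) − 1000 = -21.47 permil
step 2: δ = (-21.47 + 1000)·(4.4/1000 + 1) − 1000 = -17.16 permil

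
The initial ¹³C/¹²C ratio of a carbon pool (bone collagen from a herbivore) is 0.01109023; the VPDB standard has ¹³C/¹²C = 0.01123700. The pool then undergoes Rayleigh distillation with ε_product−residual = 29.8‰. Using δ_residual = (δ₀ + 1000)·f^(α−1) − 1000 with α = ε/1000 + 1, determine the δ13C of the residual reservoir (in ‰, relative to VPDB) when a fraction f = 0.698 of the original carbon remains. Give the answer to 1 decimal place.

-23.6‰

δ₀ = (0.01109023/0.01123700 − 1)×1000 = (0.986939 − 1)×1000 = -13.061‰
α − 1 = ε/1000 = 0.0298
f^(α−1) = 0.698^(0.0298) = 0.989343
δ_res = (-13.061 + 1000) × 0.989343 − 1000 = 976.421 − 1000 = -23.58‰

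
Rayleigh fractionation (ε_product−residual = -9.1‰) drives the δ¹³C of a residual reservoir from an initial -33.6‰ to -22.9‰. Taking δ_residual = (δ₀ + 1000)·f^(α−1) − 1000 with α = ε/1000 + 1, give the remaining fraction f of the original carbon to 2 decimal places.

0.30

α − 1 = ε/1000 = -0.0091
(δ_res + 1000)/(δ₀ + 1000) = (-22.9 + 1000)/(-33.6 + 1000) = 977.1/966.4 = 1.011072
f = 1.011072^(1/-0.0091) = exp(ln(1.011072)/-0.0091) = exp(0.01101/-0.0091)
f = exp(-1.2100) = 0.2982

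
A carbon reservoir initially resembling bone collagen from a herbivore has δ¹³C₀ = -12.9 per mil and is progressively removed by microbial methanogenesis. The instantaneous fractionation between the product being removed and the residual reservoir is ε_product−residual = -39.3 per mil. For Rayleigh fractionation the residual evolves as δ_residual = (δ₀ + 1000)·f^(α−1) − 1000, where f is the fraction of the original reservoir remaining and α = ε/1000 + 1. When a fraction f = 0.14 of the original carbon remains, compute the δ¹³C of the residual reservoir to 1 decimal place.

66.4 per mil

Rayleigh residual: δ_res = (δ₀ + 1000)·f^(α−1) − 1000
α = ε/1000 + 1 = 0.96070, so α − 1 = -0.03930
f^(α−1) = 0.14^(-0.03930) = 1.080332
δ_res = (-12.9 + 1000) × 1.080332 − 1000 = 1066.396 − 1000 = 66.40 per mil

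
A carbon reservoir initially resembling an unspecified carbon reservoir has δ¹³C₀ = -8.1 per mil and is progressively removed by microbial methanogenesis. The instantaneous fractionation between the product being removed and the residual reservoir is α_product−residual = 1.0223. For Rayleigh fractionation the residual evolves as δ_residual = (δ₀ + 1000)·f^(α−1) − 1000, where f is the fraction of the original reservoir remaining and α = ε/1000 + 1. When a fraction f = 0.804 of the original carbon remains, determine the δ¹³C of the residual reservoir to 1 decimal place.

-12.9 per mil

Rayleigh residual: δ_res = (δ₀ + 1000)·f^(α−1) − 1000
α − 1 = 0.02230
f^(α−1) = 0.804^(0.02230) = 0.995147
δ_res = (-8.1 + 1000) × 0.995147 − 1000 = 987.086 − 1000 = -12.91 per mil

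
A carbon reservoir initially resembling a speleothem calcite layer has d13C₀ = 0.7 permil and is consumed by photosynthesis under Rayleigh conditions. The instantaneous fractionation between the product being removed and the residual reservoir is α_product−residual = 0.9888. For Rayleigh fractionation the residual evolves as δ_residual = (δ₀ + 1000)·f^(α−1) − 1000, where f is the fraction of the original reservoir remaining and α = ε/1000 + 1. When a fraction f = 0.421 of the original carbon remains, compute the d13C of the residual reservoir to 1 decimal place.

10.4 permil

Rayleigh residual: δ_res = (δ₀ + 1000)·f^(α−1) − 1000
α − 1 = -0.01120
f^(α−1) = 0.421^(-0.01120) = 1.009736
δ_res = (0.7 + 1000) × 1.009736 − 1000 = 1010.443 − 1000 = 10.44 permil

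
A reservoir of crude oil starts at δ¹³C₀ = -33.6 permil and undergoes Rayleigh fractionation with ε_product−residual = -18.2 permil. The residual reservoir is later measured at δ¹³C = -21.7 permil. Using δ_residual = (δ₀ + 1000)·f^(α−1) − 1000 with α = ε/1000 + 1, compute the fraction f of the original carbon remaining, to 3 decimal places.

α − 1 = ε/1000 = -0.0182
(δ_res + 1000)/(δ₀ + 1000) = (-21.7 + 1000)/(-33.6 + 1000) = 978.3/966.4 = 1.012314
f = 1.012314^(1/-0.0182) = exp(ln(1.012314)/-0.0182) = exp(0.01224/-0.0182)
f = exp(-0.6724) = 0.5105

0.510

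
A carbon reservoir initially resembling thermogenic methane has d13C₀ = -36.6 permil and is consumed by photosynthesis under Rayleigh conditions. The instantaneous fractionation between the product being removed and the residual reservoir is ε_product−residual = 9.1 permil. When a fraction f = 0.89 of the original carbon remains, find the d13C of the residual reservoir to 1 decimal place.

Rayleigh residual: δ_res = (δ₀ + 1000)·f^(α−1) − 1000
α = ε/1000 + 1 = 1.00910, so α − 1 = 0.00910
f^(α−1) = 0.89^(0.00910) = 0.998940
δ_res = (-36.6 + 1000) × 0.998940 − 1000 = 962.379 − 1000 = -37.62 permil

-37.6 permil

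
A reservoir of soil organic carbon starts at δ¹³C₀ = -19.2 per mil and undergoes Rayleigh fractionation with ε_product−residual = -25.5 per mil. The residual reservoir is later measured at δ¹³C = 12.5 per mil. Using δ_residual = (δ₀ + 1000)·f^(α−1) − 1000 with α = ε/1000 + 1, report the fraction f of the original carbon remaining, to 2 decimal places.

0.29

α − 1 = ε/1000 = -0.0255
(δ_res + 1000)/(δ₀ + 1000) = (12.5 + 1000)/(-19.2 + 1000) = 1012.5/980.8 = 1.032321
f = 1.032321^(1/-0.0255) = exp(ln(1.032321)/-0.0255) = exp(0.03181/-0.0255)
f = exp(-1.2474) = 0.2872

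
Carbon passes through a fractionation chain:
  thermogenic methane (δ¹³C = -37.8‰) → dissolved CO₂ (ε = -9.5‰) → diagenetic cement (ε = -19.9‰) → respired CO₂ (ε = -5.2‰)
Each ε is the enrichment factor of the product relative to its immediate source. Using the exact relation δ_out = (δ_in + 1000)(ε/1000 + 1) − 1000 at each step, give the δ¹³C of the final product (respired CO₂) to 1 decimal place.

step 1: δ = (-37.80 + 1000)·(-9.5/1000 + 1) − 1000 = -46.94‰
step 2: δ = (-46.94 + 1000)·(-19.9/1000 + 1) − 1000 = -65.91‰
step 3: δ = (-65.91 + 1000)·(-5.2/1000 + 1) − 1000 = -70.76‰

-70.8‰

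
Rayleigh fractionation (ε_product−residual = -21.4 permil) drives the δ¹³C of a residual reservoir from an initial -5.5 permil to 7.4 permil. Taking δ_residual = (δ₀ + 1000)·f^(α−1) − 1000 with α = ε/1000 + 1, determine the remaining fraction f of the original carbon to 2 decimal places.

α − 1 = ε/1000 = -0.0214
(δ_res + 1000)/(δ₀ + 1000) = (7.4 + 1000)/(-5.5 + 1000) = 1007.4/994.5 = 1.012971
f = 1.012971^(1/-0.0214) = exp(ln(1.012971)/-0.0214) = exp(0.01289/-0.0214)
f = exp(-0.6022) = 0.5476

0.55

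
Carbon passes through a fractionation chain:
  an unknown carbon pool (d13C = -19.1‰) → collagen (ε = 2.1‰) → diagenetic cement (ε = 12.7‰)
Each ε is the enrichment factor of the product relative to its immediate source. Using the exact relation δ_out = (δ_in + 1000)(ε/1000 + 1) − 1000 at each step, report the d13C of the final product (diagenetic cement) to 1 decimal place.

step 1: δ = (-19.10 + 1000)·(2.1/1000 + 1) − 1000 = -17.04‰
step 2: δ = (-17.04 + 1000)·(12.7/1000 + 1) − 1000 = -4.56‰

-4.6‰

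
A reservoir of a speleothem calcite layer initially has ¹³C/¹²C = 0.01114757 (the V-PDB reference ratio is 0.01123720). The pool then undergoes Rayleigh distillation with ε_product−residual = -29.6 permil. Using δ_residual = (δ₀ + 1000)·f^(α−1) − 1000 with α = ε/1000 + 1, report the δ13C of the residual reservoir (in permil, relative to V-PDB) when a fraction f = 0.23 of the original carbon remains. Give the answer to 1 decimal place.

36.1 permil

δ₀ = (0.01114757/0.01123720 − 1)×1000 = (0.992024 − 1)×1000 = -7.976 permil
α − 1 = ε/1000 = -0.0296
f^(α−1) = 0.23^(-0.0296) = 1.044463
δ_res = (-7.976 + 1000) × 1.044463 − 1000 = 1036.132 − 1000 = 36.13 permil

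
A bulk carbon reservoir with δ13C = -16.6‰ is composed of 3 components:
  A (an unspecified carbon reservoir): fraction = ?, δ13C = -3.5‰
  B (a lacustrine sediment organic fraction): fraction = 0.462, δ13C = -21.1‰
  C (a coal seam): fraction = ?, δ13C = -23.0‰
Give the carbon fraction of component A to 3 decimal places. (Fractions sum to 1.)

Let f_A and f_C be the unknown fractions; fractions sum to 1 so f_A + f_C = 0.538.
Mass balance: Σ fᵢ·δᵢ = δ_bulk ⇒ f_A·(-3.5) + f_C·(-23.0) = -16.6 − (-9.748) = -6.852
Substitute f_C = 0.538 − f_A:
f_A·(-3.5 − -23.0) = -6.852 − 0.538×(-23.0) = 5.522
f_A = 5.522 / 19.5 = 0.2832

0.283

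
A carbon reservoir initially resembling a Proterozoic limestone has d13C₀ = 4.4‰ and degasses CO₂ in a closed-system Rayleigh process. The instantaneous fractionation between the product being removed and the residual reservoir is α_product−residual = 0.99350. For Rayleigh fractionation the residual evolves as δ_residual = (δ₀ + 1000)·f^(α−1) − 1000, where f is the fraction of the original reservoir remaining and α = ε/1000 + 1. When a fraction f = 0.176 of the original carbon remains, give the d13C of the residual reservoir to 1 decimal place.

Rayleigh residual: δ_res = (δ₀ + 1000)·f^(α−1) − 1000
α − 1 = -0.00650
f^(α−1) = 0.176^(-0.00650) = 1.011356
δ_res = (4.4 + 1000) × 1.011356 − 1000 = 1015.806 − 1000 = 15.81‰

15.8‰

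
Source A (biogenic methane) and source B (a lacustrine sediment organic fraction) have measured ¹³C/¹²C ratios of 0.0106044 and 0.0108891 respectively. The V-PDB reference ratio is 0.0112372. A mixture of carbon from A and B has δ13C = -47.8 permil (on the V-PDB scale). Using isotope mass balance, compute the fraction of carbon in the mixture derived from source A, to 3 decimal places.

δ_A = (0.0106044/0.0112372 − 1)×1000 = (0.943687 − 1)×1000 = -56.313 permil
δ_B = (0.0108891/0.0112372 − 1)×1000 = (0.969023 − 1)×1000 = -30.977 permil
f_A = (δ_mix − δ_B)/(δ_A − δ_B) = (-47.8 − (-30.977))/(-56.313 − (-30.977))
f_A = -16.823 / -25.335 = 0.6640

0.664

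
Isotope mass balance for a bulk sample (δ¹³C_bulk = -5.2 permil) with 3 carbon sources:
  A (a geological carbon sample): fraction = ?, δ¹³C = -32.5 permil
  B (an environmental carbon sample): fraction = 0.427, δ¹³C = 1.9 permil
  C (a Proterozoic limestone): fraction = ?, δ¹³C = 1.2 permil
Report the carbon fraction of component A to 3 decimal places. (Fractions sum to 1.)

Let f_A and f_C be the unknown fractions; fractions sum to 1 so f_A + f_C = 0.573.
Mass balance: Σ fᵢ·δᵢ = δ_bulk ⇒ f_A·(-32.5) + f_C·(1.2) = -5.2 − (0.811) = -6.011
Substitute f_C = 0.573 − f_A:
f_A·(-32.5 − 1.2) = -6.011 − 0.573×(1.2) = -6.699
f_A = -6.699 / -33.7 = 0.1988

0.199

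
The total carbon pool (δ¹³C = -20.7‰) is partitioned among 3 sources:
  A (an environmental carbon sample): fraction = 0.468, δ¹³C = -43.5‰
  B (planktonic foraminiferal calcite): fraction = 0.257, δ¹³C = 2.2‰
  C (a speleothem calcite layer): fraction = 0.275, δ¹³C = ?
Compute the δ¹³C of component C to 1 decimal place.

Isotope mass balance: δ_bulk = Σ fᵢ·δᵢ.
-20.7 = 0.468×(-43.5) + 0.257×(2.2) + 0.275×δ_C
0.275·δ_C = -20.7 − (-19.793) = -0.907
δ_C = -0.907 / 0.275 = -3.30‰

-3.3‰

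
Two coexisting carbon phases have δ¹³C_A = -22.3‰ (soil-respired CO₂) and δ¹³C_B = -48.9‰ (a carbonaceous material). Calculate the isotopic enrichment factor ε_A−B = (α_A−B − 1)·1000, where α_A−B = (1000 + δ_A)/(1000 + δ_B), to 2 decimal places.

α_A−B = (1000 + -22.3) / (1000 + -48.9) = 977.7 / 951.1 = 1.027968
ε_A−B = (1.027968 − 1) × 1000 = 27.968‰
(The approximation ε ≈ δ_A − δ_B would give 26.6‰.)

27.97‰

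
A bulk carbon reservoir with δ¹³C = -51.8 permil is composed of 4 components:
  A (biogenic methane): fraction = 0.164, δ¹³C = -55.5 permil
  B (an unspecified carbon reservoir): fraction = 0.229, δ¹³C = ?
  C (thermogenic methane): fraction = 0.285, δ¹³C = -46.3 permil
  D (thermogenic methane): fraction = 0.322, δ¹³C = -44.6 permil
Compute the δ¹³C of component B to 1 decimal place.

-66.1 permil

Isotope mass balance: δ_bulk = Σ fᵢ·δᵢ.
-51.8 = 0.164×(-55.5) + 0.229×δ_B + 0.285×(-46.3) + 0.322×(-44.6)
0.229·δ_B = -51.8 − (-36.659) = -15.141
δ_B = -15.141 / 0.229 = -66.12 permil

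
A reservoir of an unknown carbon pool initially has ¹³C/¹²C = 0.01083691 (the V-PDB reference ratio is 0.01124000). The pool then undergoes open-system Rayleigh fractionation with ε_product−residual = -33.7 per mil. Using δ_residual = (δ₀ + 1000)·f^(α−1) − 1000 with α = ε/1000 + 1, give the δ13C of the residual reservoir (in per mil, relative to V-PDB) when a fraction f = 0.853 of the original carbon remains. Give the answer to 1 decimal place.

-30.7 per mil

δ₀ = (0.01083691/0.01124000 − 1)×1000 = (0.964138 − 1)×1000 = -35.862 per mil
α − 1 = ε/1000 = -0.0337
f^(α−1) = 0.853^(-0.0337) = 1.005373
δ_res = (-35.862 + 1000) × 1.005373 − 1000 = 969.318 − 1000 = -30.68 per mil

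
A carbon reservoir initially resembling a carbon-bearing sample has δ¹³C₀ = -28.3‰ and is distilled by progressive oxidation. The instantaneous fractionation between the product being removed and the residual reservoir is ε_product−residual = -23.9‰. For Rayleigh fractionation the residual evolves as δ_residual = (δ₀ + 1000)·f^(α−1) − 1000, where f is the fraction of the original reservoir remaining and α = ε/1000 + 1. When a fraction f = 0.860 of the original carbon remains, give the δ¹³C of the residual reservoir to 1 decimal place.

-24.8‰

Rayleigh residual: δ_res = (δ₀ + 1000)·f^(α−1) − 1000
α = ε/1000 + 1 = 0.97610, so α − 1 = -0.02390
f^(α−1) = 0.860^(-0.02390) = 1.003611
δ_res = (-28.3 + 1000) × 1.003611 − 1000 = 975.209 − 1000 = -24.79‰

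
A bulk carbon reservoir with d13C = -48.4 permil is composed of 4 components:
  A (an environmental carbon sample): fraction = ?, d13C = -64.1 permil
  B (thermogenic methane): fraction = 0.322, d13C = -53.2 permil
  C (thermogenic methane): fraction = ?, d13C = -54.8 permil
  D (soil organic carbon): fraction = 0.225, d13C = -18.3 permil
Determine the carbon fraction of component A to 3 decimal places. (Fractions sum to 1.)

Let f_A and f_C be the unknown fractions; fractions sum to 1 so f_A + f_C = 0.453.
Mass balance: Σ fᵢ·δᵢ = δ_bulk ⇒ f_A·(-64.1) + f_C·(-54.8) = -48.4 − (-21.248) = -27.152
Substitute f_C = 0.453 − f_A:
f_A·(-64.1 − -54.8) = -27.152 − 0.453×(-54.8) = -2.328
f_A = -2.328 / -9.3 = 0.2503

0.250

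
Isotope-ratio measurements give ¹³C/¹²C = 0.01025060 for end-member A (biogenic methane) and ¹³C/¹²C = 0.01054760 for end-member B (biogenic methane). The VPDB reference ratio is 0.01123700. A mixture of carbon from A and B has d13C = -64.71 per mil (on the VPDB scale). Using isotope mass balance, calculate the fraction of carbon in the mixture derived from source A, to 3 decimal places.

δ_A = (0.01025060/0.01123700 − 1)×1000 = (0.912219 − 1)×1000 = -87.781 per mil
δ_B = (0.01054760/0.01123700 − 1)×1000 = (0.938649 − 1)×1000 = -61.351 per mil
f_A = (δ_mix − δ_B)/(δ_A − δ_B) = (-64.71 − (-61.351))/(-87.781 − (-61.351))
f_A = -3.359 / -26.431 = 0.1271

0.127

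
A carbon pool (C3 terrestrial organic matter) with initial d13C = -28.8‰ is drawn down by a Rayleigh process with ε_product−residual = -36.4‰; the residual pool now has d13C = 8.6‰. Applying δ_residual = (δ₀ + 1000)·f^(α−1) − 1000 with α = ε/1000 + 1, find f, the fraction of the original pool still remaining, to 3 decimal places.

α − 1 = ε/1000 = -0.0364
(δ_res + 1000)/(δ₀ + 1000) = (8.6 + 1000)/(-28.8 + 1000) = 1008.6/971.2 = 1.038509
f = 1.038509^(1/-0.0364) = exp(ln(1.038509)/-0.0364) = exp(0.03779/-0.0364)
f = exp(-1.0381) = 0.3541

0.354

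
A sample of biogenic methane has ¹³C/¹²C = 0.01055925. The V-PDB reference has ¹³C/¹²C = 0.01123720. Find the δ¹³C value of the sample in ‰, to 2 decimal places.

δ¹³C = (R_sample / R_standard − 1) × 1000
R_sample / R_standard = 0.01055925 / 0.01123720 = 0.939669
δ¹³C = (0.939669 − 1) × 1000 = -60.331‰

-60.33‰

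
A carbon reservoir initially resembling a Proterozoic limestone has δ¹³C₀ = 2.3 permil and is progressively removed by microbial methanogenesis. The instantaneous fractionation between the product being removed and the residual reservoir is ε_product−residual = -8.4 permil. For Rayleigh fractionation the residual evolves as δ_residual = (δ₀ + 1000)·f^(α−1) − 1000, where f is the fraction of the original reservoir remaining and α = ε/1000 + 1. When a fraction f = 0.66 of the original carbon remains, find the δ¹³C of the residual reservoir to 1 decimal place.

Rayleigh residual: δ_res = (δ₀ + 1000)·f^(α−1) − 1000
α = ε/1000 + 1 = 0.99160, so α − 1 = -0.00840
f^(α−1) = 0.66^(-0.00840) = 1.003496
δ_res = (2.3 + 1000) × 1.003496 − 1000 = 1005.804 − 1000 = 5.80 permil

5.8 permil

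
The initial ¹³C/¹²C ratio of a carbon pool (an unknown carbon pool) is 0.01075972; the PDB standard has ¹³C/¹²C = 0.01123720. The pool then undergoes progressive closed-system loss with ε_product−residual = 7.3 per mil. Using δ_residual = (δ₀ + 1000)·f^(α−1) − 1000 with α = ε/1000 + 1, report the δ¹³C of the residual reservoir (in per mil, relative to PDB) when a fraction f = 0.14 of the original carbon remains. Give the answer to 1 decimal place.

δ₀ = (0.01075972/0.01123720 − 1)×1000 = (0.957509 − 1)×1000 = -42.491 per mil
α − 1 = ε/1000 = 0.0073
f^(α−1) = 0.14^(0.0073) = 0.985750
δ_res = (-42.491 + 1000) × 0.985750 − 1000 = 943.864 − 1000 = -56.14 per mil

-56.1 per mil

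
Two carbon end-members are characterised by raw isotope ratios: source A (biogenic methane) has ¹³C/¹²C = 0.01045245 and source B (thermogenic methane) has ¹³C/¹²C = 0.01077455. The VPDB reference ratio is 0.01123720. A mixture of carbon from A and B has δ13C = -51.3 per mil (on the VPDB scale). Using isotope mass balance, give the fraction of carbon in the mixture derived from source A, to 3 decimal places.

δ_A = (0.01045245/0.01123720 − 1)×1000 = (0.930165 − 1)×1000 = -69.835 per mil
δ_B = (0.01077455/0.01123720 − 1)×1000 = (0.958829 − 1)×1000 = -41.171 per mil
f_A = (δ_mix − δ_B)/(δ_A − δ_B) = (-51.3 − (-41.171))/(-69.835 − (-41.171))
f_A = -10.129 / -28.664 = 0.3534

0.353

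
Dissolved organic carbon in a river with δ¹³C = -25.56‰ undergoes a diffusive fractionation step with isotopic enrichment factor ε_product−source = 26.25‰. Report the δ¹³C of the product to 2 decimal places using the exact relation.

0.02‰

Exactly, δ_product = (δ_source + 1000)·(ε/1000 + 1) − 1000.
δ_product = (-25.56 + 1000) × (26.25/1000 + 1) − 1000
δ_product = 0.019‰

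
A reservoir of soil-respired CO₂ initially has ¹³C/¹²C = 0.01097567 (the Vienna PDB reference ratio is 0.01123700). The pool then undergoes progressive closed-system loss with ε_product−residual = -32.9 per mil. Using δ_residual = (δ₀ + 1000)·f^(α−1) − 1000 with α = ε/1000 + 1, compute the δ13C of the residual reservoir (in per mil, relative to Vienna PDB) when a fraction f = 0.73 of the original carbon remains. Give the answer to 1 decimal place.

-13.1 per mil

δ₀ = (0.01097567/0.01123700 − 1)×1000 = (0.976744 − 1)×1000 = -23.256 per mil
α − 1 = ε/1000 = -0.0329
f^(α−1) = 0.73^(-0.0329) = 1.010408
δ_res = (-23.256 + 1000) × 1.010408 − 1000 = 986.910 − 1000 = -13.09 per mil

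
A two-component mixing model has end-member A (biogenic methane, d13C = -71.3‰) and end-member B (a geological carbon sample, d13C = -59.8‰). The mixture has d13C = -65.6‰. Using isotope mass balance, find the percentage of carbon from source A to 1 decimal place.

δ_mix = f_A·δ_A + (1 − f_A)·δ_B  ⇒  f_A = (δ_mix − δ_B)/(δ_A − δ_B)
f_A = (-65.6 − (-59.8)) / (-71.3 − (-59.8))
f_A = -5.8 / -11.5 = 0.5043

50.4%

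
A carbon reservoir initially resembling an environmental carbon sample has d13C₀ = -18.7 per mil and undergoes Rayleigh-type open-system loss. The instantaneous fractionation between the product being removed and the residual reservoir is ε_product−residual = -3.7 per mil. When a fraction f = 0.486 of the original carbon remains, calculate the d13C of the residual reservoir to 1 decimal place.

-16.1 per mil

Rayleigh residual: δ_res = (δ₀ + 1000)·f^(α−1) − 1000
α = ε/1000 + 1 = 0.99630, so α − 1 = -0.00370
f^(α−1) = 0.486^(-0.00370) = 1.002673
δ_res = (-18.7 + 1000) × 1.002673 − 1000 = 983.923 − 1000 = -16.08 per mil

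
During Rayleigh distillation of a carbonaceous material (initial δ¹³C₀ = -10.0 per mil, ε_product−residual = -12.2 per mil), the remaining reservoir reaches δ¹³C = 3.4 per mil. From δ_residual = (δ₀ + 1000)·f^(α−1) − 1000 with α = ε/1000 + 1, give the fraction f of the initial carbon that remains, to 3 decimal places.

0.332

α − 1 = ε/1000 = -0.0122
(δ_res + 1000)/(δ₀ + 1000) = (3.4 + 1000)/(-10.0 + 1000) = 1003.4/990.0 = 1.013535
f = 1.013535^(1/-0.0122) = exp(ln(1.013535)/-0.0122) = exp(0.01344/-0.0122)
f = exp(-1.1020) = 0.3322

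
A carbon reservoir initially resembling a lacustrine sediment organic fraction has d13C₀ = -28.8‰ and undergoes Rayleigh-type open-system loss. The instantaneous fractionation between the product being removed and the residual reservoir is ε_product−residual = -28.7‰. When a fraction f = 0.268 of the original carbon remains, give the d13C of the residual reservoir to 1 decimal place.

8.6‰

Rayleigh residual: δ_res = (δ₀ + 1000)·f^(α−1) − 1000
α = ε/1000 + 1 = 0.97130, so α − 1 = -0.02870
f^(α−1) = 0.268^(-0.02870) = 1.038514
δ_res = (-28.8 + 1000) × 1.038514 − 1000 = 1008.605 − 1000 = 8.61‰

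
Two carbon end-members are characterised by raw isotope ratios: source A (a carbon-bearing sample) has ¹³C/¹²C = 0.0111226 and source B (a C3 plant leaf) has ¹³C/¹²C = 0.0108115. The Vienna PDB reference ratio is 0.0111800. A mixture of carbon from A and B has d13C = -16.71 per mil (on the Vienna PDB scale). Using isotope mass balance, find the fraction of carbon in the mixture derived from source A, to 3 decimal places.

0.584

δ_A = (0.0111226/0.0111800 − 1)×1000 = (0.994866 − 1)×1000 = -5.134 per mil
δ_B = (0.0108115/0.0111800 − 1)×1000 = (0.967039 − 1)×1000 = -32.961 per mil
f_A = (δ_mix − δ_B)/(δ_A − δ_B) = (-16.71 − (-32.961))/(-5.134 − (-32.961))
f_A = 16.251 / 27.826 = 0.5840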